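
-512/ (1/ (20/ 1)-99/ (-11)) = -56.57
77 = 77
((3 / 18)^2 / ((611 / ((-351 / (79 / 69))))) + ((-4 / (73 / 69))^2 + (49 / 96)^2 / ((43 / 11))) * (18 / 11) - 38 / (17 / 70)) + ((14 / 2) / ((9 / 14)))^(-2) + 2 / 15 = -389736605538354601147 / 2933824369478069760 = -132.84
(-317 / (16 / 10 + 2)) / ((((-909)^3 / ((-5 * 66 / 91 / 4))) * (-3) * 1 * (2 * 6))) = 87175 / 29526827632848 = 0.00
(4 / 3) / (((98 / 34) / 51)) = 23.59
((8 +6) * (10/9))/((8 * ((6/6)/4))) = 70/9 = 7.78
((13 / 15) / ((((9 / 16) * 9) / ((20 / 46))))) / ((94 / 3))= 208 / 87561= 0.00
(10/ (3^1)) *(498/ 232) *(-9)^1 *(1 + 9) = -18675/ 29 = -643.97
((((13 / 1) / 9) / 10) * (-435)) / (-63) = 377 / 378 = 1.00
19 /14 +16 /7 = 3.64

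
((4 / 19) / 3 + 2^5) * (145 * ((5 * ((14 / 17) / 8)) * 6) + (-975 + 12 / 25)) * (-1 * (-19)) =-136404446 / 425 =-320951.64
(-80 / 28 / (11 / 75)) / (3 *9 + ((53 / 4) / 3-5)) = -18000 / 24409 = -0.74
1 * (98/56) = 7/4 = 1.75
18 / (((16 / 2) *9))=1 / 4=0.25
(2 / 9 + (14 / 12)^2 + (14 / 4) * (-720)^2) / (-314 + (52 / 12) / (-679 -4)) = -14870835377 / 2573596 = -5778.23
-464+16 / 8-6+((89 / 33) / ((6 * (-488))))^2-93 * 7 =-10447204855823 / 9336197376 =-1119.00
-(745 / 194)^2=-555025 / 37636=-14.75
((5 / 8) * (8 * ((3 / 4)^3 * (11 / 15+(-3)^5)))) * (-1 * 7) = 114471 / 32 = 3577.22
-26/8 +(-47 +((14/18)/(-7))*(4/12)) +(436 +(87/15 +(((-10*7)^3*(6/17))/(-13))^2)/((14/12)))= 13722651487753867/184618980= 74329581.32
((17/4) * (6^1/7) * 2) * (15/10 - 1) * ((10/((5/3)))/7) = 153/49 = 3.12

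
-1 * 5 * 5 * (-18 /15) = 30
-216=-216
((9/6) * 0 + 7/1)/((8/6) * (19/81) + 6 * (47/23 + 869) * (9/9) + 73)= 5589/4231331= 0.00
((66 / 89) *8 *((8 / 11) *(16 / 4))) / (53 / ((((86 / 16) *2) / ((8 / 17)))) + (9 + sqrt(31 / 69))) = 320549932800 / 209517255563-410389248 *sqrt(2139) / 209517255563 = 1.44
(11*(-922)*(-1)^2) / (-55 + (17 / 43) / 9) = 1962477 / 10634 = 184.55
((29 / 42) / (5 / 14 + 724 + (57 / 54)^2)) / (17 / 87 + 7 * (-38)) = -136242 / 38049158125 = -0.00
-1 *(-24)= 24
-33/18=-11/6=-1.83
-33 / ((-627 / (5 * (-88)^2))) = 38720 / 19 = 2037.89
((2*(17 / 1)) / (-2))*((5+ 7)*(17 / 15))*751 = -868156 / 5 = -173631.20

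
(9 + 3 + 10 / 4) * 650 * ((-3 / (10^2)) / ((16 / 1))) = -17.67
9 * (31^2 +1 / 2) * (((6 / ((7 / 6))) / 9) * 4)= 19779.43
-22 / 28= -11 / 14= -0.79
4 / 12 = 0.33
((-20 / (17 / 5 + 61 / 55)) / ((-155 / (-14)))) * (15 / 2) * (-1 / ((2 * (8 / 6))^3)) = 155925 / 984064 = 0.16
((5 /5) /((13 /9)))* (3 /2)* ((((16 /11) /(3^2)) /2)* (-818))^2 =21411968 /4719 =4537.40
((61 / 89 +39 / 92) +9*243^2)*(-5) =-2657210.55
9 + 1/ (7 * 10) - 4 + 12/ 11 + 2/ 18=43079/ 6930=6.22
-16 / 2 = -8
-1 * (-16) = 16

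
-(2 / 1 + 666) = -668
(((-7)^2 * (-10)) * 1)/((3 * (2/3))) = -245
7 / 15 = 0.47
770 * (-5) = -3850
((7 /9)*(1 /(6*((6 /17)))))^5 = 23863536599 /3570467226624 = 0.01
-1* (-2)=2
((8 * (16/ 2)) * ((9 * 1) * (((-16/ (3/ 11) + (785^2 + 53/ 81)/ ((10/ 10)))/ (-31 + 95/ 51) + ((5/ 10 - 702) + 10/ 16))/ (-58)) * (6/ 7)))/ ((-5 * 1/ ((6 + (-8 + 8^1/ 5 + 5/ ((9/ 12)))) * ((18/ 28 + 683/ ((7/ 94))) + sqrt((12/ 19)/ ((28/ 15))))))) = -33859426262993192/ 15837045 - 527352001168 * sqrt(665)/ 100301285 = -2138124473.06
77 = 77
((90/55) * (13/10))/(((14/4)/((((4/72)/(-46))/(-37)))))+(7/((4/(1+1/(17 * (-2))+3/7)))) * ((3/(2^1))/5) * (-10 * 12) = -490960937/5569795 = -88.15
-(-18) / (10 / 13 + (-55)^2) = 0.01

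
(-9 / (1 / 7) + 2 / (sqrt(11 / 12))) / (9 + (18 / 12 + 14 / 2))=-18 / 5 + 8 * sqrt(33) / 385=-3.48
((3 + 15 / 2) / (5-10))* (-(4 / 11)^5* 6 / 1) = 64512 / 805255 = 0.08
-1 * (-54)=54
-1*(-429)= 429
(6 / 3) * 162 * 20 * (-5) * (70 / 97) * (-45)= 102060000 / 97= 1052164.95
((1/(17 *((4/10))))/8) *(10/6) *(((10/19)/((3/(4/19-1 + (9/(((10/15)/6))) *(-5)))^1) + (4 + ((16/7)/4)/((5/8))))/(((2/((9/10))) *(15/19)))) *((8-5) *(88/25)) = -3454308/282625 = -12.22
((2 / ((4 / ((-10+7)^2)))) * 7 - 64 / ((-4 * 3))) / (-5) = -221 / 30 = -7.37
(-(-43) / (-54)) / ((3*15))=-43 / 2430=-0.02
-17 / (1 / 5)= -85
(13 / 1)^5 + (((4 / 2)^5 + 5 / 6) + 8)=2228003 / 6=371333.83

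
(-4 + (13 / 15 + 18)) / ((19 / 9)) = 669 / 95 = 7.04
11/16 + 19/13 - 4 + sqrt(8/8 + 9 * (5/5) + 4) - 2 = -801/208 + sqrt(14) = -0.11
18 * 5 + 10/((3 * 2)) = 91.67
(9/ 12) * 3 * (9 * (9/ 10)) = 729/ 40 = 18.22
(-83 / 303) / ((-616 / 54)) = 747 / 31108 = 0.02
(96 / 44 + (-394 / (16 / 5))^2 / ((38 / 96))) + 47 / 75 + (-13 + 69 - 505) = 37852.16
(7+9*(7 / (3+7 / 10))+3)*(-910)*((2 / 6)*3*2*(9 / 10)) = -1638000 / 37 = -44270.27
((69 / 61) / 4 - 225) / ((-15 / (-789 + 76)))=-13031501 / 1220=-10681.56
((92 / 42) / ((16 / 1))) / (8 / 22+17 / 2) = 253 / 16380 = 0.02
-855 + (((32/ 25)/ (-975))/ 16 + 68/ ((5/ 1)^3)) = -20827367/ 24375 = -854.46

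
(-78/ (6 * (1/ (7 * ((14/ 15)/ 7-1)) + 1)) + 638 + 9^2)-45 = 50041/ 76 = 658.43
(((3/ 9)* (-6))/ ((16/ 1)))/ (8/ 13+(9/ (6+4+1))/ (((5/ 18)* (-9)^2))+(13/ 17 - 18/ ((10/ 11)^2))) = 60775/ 9900756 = 0.01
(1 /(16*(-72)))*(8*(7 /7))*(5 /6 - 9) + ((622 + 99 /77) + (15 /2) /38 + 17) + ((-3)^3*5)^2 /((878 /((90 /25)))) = 36082594411 /50446368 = 715.27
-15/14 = -1.07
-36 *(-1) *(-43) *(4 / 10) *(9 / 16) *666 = -1159839 / 5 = -231967.80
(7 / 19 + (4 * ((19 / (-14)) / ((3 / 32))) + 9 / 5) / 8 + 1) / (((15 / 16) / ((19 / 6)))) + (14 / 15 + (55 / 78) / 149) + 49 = 565094029 / 18304650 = 30.87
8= 8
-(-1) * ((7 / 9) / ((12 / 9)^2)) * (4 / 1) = 7 / 4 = 1.75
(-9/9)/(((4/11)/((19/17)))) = -209/68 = -3.07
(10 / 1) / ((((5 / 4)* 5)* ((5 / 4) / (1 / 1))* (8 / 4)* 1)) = 16 / 25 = 0.64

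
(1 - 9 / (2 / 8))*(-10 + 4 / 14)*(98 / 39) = 33320 / 39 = 854.36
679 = 679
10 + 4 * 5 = 30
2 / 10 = 1 / 5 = 0.20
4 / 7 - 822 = -5750 / 7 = -821.43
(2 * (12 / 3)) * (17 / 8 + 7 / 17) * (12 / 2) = 2070 / 17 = 121.76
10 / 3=3.33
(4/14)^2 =4/49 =0.08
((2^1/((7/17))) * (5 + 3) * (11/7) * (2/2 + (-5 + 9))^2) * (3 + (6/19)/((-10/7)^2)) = 4483512/931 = 4815.80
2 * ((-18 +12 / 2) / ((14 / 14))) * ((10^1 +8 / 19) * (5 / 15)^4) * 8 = -1408 / 57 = -24.70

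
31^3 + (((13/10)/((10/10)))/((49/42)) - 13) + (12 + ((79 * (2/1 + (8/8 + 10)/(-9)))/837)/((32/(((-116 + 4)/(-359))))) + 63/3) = 5643561263741/189304290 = 29812.12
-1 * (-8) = 8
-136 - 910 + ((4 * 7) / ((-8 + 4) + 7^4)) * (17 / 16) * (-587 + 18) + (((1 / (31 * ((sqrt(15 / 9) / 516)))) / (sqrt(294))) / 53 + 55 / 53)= -31447111 / 29892 + 258 * sqrt(10) / 57505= -1052.01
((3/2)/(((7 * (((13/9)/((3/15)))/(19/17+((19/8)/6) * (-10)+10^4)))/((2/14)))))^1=2823813/66640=42.37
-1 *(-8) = 8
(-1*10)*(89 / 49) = -890 / 49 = -18.16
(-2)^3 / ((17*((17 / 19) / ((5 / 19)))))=-40 / 289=-0.14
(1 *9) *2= 18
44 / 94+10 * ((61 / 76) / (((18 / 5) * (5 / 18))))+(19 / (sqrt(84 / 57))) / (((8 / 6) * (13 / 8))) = 57 * sqrt(133) / 91+15171 / 1786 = 15.72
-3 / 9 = -1 / 3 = -0.33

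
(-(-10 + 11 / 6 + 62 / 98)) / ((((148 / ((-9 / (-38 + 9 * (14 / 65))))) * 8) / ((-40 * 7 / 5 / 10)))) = -86385 / 9713536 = -0.01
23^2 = 529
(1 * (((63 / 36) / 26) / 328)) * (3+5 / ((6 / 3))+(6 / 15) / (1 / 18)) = 889 / 341120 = 0.00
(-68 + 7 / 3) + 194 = 385 / 3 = 128.33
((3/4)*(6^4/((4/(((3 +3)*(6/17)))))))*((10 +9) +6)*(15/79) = 3280500/1343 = 2442.67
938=938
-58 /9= -6.44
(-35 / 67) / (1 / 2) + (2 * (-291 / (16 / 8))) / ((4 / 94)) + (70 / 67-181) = -14039 / 2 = -7019.50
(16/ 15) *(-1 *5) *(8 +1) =-48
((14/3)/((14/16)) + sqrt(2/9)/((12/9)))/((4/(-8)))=-32/3-sqrt(2)/2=-11.37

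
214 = 214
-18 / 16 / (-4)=9 / 32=0.28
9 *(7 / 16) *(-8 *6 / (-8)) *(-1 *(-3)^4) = -15309 / 8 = -1913.62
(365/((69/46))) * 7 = 5110/3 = 1703.33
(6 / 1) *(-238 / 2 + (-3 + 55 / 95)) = -13842 / 19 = -728.53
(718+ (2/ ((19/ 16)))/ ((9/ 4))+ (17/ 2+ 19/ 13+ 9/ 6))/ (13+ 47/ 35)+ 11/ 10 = 145103839/ 2789865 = 52.01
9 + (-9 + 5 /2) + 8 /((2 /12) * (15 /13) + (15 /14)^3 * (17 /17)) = 824427 /101470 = 8.12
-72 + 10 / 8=-283 / 4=-70.75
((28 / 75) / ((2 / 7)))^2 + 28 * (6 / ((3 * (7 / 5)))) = 234604 / 5625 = 41.71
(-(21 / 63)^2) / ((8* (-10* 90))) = 1 / 64800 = 0.00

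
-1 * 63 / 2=-63 / 2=-31.50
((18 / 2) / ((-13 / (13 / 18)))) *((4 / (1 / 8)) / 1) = -16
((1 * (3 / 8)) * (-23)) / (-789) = 23 / 2104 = 0.01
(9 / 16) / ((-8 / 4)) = -9 / 32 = -0.28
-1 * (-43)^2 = -1849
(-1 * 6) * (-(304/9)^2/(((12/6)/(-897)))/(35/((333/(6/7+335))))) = -1022398208/11755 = -86975.60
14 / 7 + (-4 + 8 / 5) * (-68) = 826 / 5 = 165.20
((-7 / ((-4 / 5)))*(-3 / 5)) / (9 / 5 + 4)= -105 / 116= -0.91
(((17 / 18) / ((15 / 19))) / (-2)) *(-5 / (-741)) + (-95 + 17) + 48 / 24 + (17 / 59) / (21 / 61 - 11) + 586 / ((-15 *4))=-533035639 / 6212700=-85.80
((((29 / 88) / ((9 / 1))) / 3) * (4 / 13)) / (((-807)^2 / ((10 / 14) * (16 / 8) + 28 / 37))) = 0.00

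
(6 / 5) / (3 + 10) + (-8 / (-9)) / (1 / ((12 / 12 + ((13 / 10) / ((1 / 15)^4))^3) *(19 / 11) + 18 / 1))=2816320718935660309 / 6435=437656677379278.99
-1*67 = -67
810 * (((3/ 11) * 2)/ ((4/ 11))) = 1215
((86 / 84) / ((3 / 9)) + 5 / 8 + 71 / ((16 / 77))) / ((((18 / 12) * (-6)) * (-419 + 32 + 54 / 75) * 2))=967075 / 19468512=0.05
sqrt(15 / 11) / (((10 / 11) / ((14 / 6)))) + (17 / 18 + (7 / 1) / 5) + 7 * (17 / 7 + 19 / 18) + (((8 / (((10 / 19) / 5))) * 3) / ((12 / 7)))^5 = 7 * sqrt(165) / 30 + 624236938796 / 15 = 41615795922.73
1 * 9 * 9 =81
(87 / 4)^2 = 7569 / 16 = 473.06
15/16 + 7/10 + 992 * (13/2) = 515971/80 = 6449.64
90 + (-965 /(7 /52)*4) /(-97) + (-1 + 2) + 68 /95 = 24984527 /64505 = 387.33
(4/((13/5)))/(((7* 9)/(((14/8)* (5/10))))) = 5/234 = 0.02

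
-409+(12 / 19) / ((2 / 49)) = -7477 / 19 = -393.53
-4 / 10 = -2 / 5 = -0.40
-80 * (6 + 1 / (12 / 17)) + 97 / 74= -131429 / 222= -592.02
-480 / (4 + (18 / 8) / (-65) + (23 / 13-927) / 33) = 4118400 / 206537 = 19.94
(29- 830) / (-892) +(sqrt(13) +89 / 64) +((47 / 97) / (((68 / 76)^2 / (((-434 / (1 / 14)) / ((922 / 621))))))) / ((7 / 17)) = -65238800057029 / 10849417408 +sqrt(13) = -6009.51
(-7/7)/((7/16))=-16/7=-2.29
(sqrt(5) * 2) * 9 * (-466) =-8388 * sqrt(5) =-18756.14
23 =23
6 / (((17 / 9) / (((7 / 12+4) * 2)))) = 495 / 17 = 29.12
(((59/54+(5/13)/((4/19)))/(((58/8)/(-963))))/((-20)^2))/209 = -438593/94551600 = -0.00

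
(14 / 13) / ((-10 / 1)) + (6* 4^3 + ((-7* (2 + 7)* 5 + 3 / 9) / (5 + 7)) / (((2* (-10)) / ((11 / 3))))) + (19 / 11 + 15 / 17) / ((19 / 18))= 2439158824 / 6235515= 391.17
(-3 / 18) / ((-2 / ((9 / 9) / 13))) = 1 / 156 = 0.01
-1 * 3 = -3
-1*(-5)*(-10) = -50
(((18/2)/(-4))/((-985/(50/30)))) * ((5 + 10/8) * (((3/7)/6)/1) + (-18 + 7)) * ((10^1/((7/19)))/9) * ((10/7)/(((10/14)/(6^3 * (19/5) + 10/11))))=-429343/2156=-199.14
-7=-7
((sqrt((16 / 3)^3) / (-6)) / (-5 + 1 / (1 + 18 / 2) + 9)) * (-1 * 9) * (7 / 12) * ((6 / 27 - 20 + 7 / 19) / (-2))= 25.51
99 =99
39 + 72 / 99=437 / 11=39.73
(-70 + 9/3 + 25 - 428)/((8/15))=-3525/4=-881.25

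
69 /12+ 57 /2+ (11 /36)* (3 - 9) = 389 /12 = 32.42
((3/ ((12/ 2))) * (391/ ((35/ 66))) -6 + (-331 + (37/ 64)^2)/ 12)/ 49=192160697/ 28098560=6.84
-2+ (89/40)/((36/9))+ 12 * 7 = 13209/160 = 82.56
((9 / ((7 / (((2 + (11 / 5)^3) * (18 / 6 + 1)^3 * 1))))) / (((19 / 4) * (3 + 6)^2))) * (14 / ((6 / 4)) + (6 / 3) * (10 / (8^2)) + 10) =7951376 / 149625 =53.14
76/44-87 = -85.27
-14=-14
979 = 979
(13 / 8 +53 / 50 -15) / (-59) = 2463 / 11800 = 0.21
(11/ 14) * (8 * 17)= 748/ 7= 106.86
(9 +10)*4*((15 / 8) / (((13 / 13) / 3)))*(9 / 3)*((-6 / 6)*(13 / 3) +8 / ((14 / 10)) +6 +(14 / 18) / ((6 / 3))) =279015 / 28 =9964.82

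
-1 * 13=-13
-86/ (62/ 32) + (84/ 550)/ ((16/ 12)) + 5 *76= 5724153/ 17050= 335.73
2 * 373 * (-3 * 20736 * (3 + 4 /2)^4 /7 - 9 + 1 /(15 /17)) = -435067816196 /105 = -4143503011.39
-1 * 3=-3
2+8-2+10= 18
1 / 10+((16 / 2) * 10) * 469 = 37520.10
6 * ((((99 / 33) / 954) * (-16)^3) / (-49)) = 4096 / 2597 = 1.58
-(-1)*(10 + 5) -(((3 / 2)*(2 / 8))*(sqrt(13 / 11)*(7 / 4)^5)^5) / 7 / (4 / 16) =15 -97131684309947172101307*sqrt(143) / 2997145552015065088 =-387529.08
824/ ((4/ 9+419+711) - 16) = 3708/ 5015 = 0.74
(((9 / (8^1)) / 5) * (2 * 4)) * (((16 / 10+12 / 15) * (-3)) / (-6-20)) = 162 / 325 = 0.50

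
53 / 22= 2.41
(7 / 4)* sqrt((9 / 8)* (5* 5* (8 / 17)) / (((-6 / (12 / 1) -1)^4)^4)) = 2240* sqrt(17) / 37179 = 0.25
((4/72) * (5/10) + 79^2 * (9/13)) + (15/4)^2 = 8114713/1872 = 4334.78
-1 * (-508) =508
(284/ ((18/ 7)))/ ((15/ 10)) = 1988/ 27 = 73.63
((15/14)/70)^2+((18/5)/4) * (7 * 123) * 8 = 1190742381/192080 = 6199.20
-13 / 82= -0.16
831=831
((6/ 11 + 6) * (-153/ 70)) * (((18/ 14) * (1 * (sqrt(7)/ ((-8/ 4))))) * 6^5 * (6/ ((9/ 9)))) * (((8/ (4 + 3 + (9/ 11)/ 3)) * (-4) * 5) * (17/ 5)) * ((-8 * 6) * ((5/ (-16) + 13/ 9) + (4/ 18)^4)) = 2140887511296 * sqrt(7)/ 1225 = 4623882399.88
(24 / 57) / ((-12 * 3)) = -2 / 171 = -0.01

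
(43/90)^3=79507/729000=0.11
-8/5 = -1.60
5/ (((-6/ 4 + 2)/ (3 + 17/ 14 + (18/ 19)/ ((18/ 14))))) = 6585/ 133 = 49.51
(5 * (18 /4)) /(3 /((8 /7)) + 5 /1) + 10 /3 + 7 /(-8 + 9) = 2431 /183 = 13.28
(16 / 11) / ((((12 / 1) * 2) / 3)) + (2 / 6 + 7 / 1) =248 / 33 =7.52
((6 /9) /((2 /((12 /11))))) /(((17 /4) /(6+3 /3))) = 112 /187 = 0.60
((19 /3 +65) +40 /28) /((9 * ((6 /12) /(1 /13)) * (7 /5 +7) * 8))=955 /51597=0.02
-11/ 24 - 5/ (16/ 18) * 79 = -2669/ 6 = -444.83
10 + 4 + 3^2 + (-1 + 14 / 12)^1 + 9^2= 625 / 6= 104.17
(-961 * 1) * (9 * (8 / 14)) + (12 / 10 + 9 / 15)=-172917 / 35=-4940.49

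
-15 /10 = -3 /2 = -1.50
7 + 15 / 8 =71 / 8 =8.88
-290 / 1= -290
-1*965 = -965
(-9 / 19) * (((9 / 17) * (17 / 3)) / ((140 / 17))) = -459 / 2660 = -0.17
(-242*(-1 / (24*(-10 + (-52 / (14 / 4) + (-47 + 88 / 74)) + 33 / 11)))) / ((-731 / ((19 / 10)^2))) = 11313379 / 15373807200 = 0.00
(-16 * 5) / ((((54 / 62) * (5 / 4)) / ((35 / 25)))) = -13888 / 135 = -102.87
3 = 3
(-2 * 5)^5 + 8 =-99992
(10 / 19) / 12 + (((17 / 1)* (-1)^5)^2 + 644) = 106367 / 114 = 933.04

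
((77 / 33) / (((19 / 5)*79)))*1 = 35 / 4503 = 0.01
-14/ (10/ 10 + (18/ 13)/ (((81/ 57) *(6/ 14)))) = -1638/ 383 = -4.28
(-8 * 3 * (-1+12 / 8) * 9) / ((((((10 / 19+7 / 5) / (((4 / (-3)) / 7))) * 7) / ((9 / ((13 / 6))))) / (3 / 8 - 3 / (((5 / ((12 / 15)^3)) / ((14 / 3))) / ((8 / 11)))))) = -226042164 / 53428375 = -4.23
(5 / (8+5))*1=5 / 13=0.38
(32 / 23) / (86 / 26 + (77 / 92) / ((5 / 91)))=8320 / 110871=0.08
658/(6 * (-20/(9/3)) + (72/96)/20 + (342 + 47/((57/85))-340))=3000480/146491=20.48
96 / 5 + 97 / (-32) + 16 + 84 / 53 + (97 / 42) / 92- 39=-21385367 / 4095840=-5.22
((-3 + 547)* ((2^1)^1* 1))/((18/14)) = 7616/9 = 846.22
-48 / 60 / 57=-4 / 285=-0.01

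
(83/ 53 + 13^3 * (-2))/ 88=-232799/ 4664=-49.91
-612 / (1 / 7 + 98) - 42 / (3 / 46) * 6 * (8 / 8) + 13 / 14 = -3869.31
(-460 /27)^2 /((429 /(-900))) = -21160000 /34749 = -608.94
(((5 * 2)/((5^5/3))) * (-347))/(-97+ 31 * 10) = -694/44375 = -0.02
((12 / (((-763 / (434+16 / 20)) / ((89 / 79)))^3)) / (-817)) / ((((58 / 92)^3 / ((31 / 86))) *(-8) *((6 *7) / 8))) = -21856661589580785858496 / 164190281166421827011403625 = -0.00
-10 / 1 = -10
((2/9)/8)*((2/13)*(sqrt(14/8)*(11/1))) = 11*sqrt(7)/468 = 0.06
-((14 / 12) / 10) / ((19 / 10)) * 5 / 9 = -35 / 1026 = -0.03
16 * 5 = 80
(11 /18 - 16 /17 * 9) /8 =-2405 /2448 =-0.98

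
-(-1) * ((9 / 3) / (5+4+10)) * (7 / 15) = 7 / 95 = 0.07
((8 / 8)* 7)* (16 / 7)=16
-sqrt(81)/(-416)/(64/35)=315/26624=0.01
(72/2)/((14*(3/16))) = 96/7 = 13.71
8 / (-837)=-8 / 837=-0.01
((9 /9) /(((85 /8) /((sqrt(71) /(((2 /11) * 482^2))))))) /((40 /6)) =33 * sqrt(71) /98737700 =0.00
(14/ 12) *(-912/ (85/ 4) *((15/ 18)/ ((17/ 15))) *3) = -110.45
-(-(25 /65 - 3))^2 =-1156 /169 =-6.84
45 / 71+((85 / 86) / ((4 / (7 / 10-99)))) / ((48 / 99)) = -38658513 / 781568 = -49.46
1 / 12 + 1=13 / 12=1.08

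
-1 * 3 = -3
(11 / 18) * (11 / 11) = 11 / 18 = 0.61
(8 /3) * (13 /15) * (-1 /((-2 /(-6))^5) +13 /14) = -176228 /315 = -559.45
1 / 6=0.17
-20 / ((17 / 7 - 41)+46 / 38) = 2660 / 4969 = 0.54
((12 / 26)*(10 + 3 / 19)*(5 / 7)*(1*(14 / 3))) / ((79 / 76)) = 15440 / 1027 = 15.03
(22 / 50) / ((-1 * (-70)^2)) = -0.00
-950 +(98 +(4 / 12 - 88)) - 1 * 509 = -4346 / 3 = -1448.67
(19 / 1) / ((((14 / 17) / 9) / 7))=2907 / 2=1453.50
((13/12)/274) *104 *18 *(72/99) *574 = 4656288/1507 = 3089.77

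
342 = 342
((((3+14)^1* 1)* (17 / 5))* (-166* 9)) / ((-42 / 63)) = 647649 / 5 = 129529.80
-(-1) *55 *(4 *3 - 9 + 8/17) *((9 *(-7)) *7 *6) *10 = -5050747.06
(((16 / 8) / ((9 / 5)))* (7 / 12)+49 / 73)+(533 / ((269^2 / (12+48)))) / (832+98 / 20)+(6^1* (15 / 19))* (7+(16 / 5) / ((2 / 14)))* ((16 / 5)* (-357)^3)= -4598426175905755402102489 / 226787102878410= -20276400719.19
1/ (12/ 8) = 2/ 3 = 0.67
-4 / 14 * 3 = -6 / 7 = -0.86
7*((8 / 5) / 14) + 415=415.80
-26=-26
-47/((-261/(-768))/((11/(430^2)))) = -0.01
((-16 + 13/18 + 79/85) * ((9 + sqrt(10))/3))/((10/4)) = -23.27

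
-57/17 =-3.35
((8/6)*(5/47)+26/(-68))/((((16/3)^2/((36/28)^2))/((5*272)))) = -1400895/73696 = -19.01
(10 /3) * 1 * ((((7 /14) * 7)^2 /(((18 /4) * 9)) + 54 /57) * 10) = 41.66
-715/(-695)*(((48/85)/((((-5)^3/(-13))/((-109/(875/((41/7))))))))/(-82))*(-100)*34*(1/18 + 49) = -89.67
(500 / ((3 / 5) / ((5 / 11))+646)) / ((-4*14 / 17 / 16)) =-425000 / 113281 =-3.75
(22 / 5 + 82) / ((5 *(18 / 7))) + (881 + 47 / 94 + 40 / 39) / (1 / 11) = 18943279 / 1950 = 9714.50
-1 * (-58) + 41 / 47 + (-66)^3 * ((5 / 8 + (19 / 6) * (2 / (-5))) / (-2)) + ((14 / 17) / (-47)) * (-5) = -736512927 / 7990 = -92179.34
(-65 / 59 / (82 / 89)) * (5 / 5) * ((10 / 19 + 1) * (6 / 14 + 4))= -5200715 / 643454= -8.08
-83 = -83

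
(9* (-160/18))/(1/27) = -2160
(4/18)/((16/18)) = 1/4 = 0.25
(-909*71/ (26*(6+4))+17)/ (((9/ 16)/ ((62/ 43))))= -14909512/ 25155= -592.71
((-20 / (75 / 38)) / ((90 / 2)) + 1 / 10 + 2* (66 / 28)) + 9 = 128417 / 9450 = 13.59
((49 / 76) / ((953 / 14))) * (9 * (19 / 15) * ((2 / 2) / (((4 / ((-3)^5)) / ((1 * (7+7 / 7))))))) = -250047 / 4765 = -52.48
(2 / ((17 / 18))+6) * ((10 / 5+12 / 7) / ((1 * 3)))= 1196 / 119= 10.05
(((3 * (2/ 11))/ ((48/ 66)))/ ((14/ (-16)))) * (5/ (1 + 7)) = -15/ 28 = -0.54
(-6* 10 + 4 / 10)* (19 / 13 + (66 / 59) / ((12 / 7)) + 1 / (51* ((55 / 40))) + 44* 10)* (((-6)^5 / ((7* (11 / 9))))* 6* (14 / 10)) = 1587017064969792 / 7888595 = 201178671.86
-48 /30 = -8 /5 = -1.60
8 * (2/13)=1.23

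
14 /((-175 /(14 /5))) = -28 /125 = -0.22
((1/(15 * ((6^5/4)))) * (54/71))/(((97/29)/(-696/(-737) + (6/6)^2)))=41557/2740888260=0.00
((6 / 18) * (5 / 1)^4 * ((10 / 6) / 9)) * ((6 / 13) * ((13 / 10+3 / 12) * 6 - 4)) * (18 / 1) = 66250 / 39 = 1698.72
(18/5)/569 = 18/2845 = 0.01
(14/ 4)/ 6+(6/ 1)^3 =2599/ 12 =216.58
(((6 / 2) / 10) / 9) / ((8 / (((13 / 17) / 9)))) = 13 / 36720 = 0.00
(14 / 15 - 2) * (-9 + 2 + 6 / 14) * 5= 736 / 21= 35.05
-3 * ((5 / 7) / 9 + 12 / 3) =-257 / 21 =-12.24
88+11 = 99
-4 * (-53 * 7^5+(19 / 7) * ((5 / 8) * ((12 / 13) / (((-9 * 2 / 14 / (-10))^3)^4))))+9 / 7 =-2629814043134054174432653 / 8567029273257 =-306969190748.93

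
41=41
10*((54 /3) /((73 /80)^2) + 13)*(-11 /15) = -4058494 /15987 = -253.86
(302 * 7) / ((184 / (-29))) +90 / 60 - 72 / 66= -336769 / 1012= -332.78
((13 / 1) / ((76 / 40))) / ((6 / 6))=130 / 19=6.84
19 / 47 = 0.40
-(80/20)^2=-16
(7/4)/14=1/8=0.12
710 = 710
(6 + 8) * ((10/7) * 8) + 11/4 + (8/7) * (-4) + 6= 4597/28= 164.18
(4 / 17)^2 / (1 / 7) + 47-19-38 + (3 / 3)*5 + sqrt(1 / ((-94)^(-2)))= 25833 / 289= 89.39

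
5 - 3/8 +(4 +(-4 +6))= 85/8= 10.62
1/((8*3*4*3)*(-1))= -1/288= -0.00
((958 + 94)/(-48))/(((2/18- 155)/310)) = 122295/2788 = 43.86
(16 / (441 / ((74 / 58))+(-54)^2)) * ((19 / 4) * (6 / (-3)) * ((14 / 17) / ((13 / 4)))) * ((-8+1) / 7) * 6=629888 / 8890167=0.07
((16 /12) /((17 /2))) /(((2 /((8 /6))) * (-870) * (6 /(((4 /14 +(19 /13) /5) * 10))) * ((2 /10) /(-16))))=33664 /3633903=0.01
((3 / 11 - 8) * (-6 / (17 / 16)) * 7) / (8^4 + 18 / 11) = 1680 / 22537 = 0.07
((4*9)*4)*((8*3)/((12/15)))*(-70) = -302400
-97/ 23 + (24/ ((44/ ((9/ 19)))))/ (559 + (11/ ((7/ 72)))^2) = -13271759957/ 3146926585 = -4.22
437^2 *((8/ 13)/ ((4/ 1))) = 381938/ 13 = 29379.85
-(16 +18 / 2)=-25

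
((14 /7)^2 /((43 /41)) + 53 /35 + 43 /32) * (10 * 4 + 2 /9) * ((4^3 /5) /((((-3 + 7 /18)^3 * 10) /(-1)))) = 75374664048 /3906340375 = 19.30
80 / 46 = 40 / 23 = 1.74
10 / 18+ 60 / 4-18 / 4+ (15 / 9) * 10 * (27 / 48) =20.43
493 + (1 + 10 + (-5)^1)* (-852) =-4619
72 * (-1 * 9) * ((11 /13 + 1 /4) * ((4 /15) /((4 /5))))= -3078 /13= -236.77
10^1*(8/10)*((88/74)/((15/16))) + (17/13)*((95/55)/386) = 10.15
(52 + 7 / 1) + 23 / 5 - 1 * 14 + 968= 5088 / 5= 1017.60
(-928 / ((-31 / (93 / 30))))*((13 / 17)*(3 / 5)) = 18096 / 425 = 42.58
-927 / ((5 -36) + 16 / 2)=927 / 23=40.30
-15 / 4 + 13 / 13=-11 / 4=-2.75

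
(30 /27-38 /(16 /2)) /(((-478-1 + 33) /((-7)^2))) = 6419 /16056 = 0.40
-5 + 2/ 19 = -93/ 19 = -4.89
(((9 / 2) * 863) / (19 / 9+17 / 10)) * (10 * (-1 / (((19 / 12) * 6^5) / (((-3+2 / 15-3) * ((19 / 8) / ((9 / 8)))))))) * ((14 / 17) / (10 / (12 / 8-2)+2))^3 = -94930 / 96702579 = -0.00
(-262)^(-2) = 1 / 68644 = 0.00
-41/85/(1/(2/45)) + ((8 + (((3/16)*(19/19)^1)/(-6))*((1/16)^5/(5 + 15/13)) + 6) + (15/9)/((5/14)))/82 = 34722663094567/168389561548800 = 0.21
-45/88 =-0.51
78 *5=390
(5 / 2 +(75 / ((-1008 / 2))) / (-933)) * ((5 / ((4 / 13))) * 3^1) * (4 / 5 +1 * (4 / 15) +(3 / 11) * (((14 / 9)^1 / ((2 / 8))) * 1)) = 96795595 / 287364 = 336.84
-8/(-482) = 4/241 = 0.02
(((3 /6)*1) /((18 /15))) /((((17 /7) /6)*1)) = 35 /34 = 1.03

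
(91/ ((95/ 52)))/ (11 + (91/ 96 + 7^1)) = 454272/ 172805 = 2.63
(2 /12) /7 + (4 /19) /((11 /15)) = 2729 /8778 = 0.31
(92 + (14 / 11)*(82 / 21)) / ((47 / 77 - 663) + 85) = -22400 / 133377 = -0.17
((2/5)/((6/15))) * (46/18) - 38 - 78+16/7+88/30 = -34091/315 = -108.23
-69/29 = -2.38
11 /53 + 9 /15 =214 /265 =0.81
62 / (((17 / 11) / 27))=18414 / 17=1083.18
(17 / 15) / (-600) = -17 / 9000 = -0.00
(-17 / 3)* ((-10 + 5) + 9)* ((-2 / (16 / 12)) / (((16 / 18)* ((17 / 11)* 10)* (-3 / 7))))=-231 / 40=-5.78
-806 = -806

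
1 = 1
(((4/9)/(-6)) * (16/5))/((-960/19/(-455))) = -1729/810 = -2.13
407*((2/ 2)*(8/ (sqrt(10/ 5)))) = 1628*sqrt(2) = 2302.34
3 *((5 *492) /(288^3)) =205 /663552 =0.00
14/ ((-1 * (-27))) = 14/ 27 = 0.52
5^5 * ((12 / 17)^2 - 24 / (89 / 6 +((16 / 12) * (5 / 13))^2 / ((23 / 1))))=-3495.19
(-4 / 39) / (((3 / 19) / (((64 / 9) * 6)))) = -9728 / 351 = -27.72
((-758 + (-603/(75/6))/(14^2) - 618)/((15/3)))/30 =-3371803/367500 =-9.17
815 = 815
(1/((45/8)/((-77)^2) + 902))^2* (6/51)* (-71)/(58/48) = -7667300078592/902409757607763733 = -0.00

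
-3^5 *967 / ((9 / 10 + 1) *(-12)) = 10306.18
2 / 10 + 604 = 3021 / 5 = 604.20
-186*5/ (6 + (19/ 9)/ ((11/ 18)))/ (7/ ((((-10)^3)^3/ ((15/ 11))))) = 937750000000/ 91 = 10304945054.95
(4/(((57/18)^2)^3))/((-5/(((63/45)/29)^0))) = -186624/235229405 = -0.00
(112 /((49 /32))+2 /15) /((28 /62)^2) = 3696967 /10290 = 359.28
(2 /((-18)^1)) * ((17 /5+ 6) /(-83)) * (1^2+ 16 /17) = 517 /21165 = 0.02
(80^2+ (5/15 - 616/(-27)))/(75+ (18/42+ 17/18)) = 84.10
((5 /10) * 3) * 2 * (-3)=-9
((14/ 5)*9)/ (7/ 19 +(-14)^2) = 342/ 2665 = 0.13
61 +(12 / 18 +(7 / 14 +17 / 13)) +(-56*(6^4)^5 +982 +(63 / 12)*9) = -31940200132389987871 / 156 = -204744872643525563.28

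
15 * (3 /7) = 45 /7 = 6.43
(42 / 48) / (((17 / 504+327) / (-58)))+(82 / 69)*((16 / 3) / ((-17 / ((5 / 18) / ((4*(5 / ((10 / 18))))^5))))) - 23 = -456799474092674693 / 19727742104395200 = -23.16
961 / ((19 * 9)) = 961 / 171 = 5.62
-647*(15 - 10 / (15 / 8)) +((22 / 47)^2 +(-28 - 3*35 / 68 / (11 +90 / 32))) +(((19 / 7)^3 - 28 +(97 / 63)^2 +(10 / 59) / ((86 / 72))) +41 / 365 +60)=-1329689919715960055822 / 213515487090527895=-6227.60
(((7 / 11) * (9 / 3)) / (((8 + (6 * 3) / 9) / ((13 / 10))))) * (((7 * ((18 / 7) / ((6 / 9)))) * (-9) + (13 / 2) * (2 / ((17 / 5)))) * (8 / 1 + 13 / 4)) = -4995081 / 7480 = -667.79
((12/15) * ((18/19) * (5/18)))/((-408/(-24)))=4/323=0.01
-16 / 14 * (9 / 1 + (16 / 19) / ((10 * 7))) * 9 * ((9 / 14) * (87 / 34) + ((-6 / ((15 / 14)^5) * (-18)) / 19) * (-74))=27462.38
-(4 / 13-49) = 633 / 13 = 48.69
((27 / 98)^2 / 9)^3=531441 / 885842380864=0.00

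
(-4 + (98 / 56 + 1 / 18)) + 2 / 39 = -1003 / 468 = -2.14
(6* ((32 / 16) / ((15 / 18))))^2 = 5184 / 25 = 207.36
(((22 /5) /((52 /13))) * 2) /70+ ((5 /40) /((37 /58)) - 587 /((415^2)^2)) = 6987050701093 /30729262847500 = 0.23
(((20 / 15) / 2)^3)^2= 64 / 729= 0.09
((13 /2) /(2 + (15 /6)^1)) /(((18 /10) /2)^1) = 130 /81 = 1.60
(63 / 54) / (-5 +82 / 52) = -0.34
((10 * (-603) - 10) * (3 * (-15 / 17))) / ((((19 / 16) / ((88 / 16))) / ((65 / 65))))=23918400 / 323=74050.77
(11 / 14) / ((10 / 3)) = 33 / 140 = 0.24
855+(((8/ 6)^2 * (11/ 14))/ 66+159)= 191650/ 189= 1014.02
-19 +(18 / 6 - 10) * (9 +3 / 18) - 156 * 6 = -6115 / 6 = -1019.17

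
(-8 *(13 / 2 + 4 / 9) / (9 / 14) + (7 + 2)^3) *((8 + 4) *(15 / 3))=1040980 / 27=38554.81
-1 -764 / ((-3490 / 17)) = 4749 / 1745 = 2.72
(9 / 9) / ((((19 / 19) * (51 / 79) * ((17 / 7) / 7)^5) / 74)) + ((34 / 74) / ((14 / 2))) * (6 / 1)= 427707115260500 / 18754891113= 22805.10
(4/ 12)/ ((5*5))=1/ 75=0.01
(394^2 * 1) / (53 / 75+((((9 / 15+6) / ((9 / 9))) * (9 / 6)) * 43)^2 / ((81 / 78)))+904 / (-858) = -1842295748 / 11229675171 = -0.16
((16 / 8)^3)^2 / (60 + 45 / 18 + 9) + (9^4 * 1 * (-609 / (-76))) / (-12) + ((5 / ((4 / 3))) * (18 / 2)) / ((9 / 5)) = -189605257 / 43472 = -4361.55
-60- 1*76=-136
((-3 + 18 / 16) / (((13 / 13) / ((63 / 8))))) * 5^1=-4725 / 64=-73.83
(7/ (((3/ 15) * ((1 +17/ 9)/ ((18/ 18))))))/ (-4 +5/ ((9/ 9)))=315/ 26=12.12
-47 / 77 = -0.61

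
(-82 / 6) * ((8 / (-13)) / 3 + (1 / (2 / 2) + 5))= -9266 / 117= -79.20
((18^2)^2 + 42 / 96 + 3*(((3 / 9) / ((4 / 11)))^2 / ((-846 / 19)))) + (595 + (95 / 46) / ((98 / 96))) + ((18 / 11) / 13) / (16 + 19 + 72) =73928153842450273 / 700253570016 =105573.41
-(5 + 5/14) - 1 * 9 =-201/14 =-14.36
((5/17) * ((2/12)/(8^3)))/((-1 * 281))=-5/14674944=-0.00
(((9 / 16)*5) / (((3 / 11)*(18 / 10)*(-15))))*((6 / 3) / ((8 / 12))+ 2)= -275 / 144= -1.91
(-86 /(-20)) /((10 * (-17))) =-43 /1700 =-0.03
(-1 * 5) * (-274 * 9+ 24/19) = 12323.68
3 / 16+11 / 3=185 / 48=3.85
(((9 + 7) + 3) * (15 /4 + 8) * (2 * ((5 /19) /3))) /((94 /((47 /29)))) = 235 /348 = 0.68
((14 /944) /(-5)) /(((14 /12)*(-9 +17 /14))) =21 /64310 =0.00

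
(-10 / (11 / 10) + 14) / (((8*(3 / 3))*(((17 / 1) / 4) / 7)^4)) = 4148928 / 918731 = 4.52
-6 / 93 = -2 / 31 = -0.06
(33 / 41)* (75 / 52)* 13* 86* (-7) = -744975 / 82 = -9085.06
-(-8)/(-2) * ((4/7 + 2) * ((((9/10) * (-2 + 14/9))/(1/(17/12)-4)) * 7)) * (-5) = 306/7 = 43.71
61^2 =3721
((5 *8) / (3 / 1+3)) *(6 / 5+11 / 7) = 388 / 21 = 18.48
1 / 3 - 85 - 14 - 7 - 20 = -377 / 3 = -125.67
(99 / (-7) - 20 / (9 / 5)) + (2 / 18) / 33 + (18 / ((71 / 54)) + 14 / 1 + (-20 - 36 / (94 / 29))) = -198879752 / 6937623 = -28.67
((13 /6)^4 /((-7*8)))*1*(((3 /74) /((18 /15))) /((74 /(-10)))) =0.00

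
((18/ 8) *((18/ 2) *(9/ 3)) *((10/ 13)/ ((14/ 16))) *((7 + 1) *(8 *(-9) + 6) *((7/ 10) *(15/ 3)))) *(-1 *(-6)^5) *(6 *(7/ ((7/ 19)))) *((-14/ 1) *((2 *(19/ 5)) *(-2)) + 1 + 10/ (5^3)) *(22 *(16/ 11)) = -38921669223579648/ 65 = -598794911131994.58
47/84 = 0.56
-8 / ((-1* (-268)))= -2 / 67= -0.03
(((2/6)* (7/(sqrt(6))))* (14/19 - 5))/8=-63* sqrt(6)/304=-0.51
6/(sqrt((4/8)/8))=24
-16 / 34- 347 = -5907 / 17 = -347.47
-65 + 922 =857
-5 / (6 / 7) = -35 / 6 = -5.83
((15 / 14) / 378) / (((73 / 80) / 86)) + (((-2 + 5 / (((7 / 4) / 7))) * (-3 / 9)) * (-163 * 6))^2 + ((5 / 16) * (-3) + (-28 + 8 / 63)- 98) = 17736178320337 / 515088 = 34433297.46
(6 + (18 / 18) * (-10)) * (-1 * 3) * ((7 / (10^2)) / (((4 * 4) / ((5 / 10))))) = 21 / 800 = 0.03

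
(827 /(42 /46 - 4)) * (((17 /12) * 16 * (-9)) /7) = 3880284 /497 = 7807.41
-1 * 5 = -5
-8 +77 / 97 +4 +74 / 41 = -5573 / 3977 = -1.40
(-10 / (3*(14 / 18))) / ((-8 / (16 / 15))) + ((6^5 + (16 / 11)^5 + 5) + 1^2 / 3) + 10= 26374795226 / 3382071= 7798.42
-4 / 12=-1 / 3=-0.33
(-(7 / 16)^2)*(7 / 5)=-343 / 1280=-0.27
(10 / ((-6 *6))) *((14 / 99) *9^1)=-35 / 99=-0.35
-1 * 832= -832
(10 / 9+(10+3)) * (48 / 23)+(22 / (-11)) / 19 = 38470 / 1311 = 29.34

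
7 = 7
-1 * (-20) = 20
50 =50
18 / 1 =18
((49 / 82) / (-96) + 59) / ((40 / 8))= 464399 / 39360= 11.80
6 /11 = 0.55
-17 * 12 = -204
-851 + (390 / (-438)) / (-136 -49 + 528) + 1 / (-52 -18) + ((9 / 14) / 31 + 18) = -3232895521 / 3881045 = -833.00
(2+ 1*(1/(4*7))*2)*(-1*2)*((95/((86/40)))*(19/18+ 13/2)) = -3746800/2709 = -1383.09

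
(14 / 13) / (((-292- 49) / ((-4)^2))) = -224 / 4433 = -0.05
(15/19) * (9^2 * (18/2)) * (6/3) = 21870/19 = 1151.05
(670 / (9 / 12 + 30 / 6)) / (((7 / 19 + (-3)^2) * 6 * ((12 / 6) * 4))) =6365 / 24564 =0.26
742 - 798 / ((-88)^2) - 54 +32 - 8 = 2756465 / 3872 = 711.90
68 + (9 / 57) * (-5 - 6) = 1259 / 19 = 66.26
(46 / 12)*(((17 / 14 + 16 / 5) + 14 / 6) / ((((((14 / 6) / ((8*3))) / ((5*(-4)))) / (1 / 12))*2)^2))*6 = 3910920 / 343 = 11402.10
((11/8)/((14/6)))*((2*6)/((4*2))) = 99/112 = 0.88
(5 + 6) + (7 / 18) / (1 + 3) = 799 / 72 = 11.10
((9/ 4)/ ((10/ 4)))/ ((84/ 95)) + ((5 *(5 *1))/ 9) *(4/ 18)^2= 47153/ 40824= 1.16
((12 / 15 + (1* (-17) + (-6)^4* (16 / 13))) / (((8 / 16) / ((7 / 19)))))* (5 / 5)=1436778 / 1235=1163.38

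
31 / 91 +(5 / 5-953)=-86601 / 91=-951.66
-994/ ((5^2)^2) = -994/ 625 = -1.59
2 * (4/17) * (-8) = -64/17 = -3.76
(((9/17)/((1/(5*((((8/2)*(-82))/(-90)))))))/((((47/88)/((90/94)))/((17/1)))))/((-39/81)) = -17534880/28717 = -610.61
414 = 414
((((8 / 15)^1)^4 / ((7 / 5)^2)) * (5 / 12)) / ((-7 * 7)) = -1024 / 2917215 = -0.00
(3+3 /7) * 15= 360 /7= 51.43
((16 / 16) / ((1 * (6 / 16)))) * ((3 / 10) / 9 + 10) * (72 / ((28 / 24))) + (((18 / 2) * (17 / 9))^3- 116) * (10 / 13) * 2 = 45156 / 5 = 9031.20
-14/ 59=-0.24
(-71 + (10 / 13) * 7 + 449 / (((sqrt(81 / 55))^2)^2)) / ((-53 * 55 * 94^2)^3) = -1507549 / 182182308950583294720939000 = -0.00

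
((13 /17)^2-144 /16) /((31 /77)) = -187264 /8959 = -20.90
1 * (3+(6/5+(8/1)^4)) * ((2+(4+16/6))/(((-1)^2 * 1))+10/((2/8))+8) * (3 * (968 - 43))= 644756450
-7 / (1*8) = -7 / 8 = -0.88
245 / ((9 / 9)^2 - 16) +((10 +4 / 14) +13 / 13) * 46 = 10559 / 21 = 502.81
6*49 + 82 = 376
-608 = -608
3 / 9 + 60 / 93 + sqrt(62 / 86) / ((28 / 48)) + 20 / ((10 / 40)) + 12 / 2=12*sqrt(1333) / 301 + 8089 / 93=88.43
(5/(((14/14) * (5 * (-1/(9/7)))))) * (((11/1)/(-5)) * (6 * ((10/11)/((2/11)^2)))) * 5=2333.57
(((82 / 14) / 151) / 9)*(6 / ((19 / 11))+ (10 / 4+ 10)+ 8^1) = 37351 / 361494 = 0.10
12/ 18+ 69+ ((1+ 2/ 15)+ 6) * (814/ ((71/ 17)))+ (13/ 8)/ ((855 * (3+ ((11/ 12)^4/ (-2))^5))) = 3617642747272754104085393583923/ 2477898571593768973849342775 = 1459.96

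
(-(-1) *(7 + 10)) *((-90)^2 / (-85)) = -1620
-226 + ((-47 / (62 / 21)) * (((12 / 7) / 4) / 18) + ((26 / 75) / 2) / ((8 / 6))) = -175343 / 775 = -226.25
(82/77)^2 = 6724/5929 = 1.13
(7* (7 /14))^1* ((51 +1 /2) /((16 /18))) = 202.78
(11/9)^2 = 121/81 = 1.49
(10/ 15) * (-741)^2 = 366054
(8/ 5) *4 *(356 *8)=91136/ 5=18227.20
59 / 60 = 0.98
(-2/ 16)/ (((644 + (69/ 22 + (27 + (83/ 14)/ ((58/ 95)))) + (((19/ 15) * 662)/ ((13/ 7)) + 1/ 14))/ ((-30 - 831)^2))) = -7873100235/ 96469994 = -81.61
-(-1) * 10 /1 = 10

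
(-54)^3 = -157464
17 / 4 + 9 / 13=4.94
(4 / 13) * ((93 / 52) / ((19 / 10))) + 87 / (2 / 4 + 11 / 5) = 939560 / 28899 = 32.51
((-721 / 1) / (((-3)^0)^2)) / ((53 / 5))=-3605 / 53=-68.02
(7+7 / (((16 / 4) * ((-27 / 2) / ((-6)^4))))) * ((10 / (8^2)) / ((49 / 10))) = -575 / 112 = -5.13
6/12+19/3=41/6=6.83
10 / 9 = 1.11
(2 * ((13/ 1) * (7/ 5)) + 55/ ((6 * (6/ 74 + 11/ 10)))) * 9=868431/ 2185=397.45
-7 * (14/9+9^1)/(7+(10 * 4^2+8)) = -19/45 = -0.42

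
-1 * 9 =-9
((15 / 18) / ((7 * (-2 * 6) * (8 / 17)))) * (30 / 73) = -425 / 49056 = -0.01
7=7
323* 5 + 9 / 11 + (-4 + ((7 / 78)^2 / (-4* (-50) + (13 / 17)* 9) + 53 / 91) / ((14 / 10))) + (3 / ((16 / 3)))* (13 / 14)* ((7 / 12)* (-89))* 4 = 138745988266807 / 92265709536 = 1503.77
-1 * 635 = -635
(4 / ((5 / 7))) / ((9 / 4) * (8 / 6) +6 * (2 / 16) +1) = 1.18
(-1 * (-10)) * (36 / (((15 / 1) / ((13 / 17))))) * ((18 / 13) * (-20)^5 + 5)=-1382398440 / 17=-81317555.29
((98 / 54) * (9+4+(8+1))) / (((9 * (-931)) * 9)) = -22 / 41553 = -0.00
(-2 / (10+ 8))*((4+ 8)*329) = -1316 / 3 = -438.67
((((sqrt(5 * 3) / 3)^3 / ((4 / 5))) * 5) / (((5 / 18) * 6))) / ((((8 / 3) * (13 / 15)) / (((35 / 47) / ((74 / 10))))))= 65625 * sqrt(15) / 723424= 0.35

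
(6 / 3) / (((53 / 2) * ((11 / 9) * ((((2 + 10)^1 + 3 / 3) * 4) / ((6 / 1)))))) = 54 / 7579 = 0.01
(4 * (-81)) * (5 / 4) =-405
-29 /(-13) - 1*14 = -153 /13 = -11.77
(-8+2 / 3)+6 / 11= -224 / 33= -6.79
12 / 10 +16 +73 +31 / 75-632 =-40604 / 75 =-541.39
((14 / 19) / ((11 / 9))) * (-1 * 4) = -2.41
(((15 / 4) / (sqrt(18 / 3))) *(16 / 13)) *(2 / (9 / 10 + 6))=200 *sqrt(6) / 897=0.55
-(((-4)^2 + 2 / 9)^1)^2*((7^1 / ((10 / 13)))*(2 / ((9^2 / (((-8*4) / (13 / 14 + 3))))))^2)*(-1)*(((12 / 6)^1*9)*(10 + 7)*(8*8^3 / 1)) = 108435626390454272 / 893116125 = 121412684.59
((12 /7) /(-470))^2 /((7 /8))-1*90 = -1704795462 /18942175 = -90.00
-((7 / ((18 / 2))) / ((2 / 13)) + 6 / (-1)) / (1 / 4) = 34 / 9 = 3.78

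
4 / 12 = 1 / 3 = 0.33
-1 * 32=-32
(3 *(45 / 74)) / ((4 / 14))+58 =9529 / 148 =64.39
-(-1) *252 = 252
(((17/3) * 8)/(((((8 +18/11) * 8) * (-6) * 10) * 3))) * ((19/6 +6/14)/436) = -28237/1048178880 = -0.00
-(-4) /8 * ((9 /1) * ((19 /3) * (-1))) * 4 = -114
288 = 288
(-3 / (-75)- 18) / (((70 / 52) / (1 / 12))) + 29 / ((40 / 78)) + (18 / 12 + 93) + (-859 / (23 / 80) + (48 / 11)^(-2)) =-131584750859 / 46368000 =-2837.84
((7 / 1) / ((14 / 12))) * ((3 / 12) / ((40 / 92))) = 69 / 20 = 3.45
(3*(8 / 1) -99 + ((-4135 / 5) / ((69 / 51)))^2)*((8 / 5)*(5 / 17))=1580926448 / 8993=175795.22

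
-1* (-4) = 4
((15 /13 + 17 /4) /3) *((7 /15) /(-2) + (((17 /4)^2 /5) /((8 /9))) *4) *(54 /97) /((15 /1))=1.07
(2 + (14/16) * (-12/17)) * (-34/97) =-47/97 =-0.48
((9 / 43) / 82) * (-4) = -18 / 1763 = -0.01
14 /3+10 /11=184 /33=5.58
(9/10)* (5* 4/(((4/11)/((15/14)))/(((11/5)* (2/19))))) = 3267/266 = 12.28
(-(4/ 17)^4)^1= -256/ 83521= -0.00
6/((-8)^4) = 3/2048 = 0.00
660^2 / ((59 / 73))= 31798800 / 59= 538962.71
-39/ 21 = -13/ 7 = -1.86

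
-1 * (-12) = 12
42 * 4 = 168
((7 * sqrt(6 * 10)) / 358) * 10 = 70 * sqrt(15) / 179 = 1.51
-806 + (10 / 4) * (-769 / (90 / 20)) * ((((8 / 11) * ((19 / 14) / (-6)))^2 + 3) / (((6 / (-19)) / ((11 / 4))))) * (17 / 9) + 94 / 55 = 965106473981 / 47151720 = 20468.11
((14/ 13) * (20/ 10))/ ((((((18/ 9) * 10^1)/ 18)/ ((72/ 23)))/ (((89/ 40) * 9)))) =908334/ 7475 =121.52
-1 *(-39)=39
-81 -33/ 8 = -681/ 8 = -85.12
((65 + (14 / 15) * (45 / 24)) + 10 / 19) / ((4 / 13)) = 66469 / 304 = 218.65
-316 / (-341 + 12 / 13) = 4108 / 4421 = 0.93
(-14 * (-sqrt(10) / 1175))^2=392 / 276125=0.00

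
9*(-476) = -4284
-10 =-10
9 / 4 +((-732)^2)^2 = 1148429435913 / 4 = 287107358978.25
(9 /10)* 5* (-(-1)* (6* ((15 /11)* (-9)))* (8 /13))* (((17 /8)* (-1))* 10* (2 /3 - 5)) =-206550 /11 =-18777.27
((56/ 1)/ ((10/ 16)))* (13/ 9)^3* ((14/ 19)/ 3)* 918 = 468505856/ 7695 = 60884.45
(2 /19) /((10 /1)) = 1 /95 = 0.01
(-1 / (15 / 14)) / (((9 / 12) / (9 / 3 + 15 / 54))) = -1652 / 405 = -4.08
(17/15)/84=17/1260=0.01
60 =60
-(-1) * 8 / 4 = 2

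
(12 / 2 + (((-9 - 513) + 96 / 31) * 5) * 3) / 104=-30138 / 403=-74.78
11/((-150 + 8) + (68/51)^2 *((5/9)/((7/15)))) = -2079/26438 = -0.08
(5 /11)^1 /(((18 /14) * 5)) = 7 /99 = 0.07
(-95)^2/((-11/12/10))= -1083000/11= -98454.55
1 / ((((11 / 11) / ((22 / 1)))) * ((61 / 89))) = 32.10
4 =4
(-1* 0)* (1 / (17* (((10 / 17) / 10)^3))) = 0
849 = 849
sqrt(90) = 3 * sqrt(10) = 9.49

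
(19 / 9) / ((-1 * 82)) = -19 / 738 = -0.03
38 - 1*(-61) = 99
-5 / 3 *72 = -120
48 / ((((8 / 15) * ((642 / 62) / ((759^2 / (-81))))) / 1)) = -19842790 / 321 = -61815.55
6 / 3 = 2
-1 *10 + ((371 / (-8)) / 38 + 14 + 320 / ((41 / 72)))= 7038805 / 12464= 564.73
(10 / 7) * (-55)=-550 / 7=-78.57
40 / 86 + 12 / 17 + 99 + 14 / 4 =151567 / 1462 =103.67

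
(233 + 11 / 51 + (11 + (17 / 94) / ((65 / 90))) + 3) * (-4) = -30845164 / 31161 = -989.86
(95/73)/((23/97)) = 9215/1679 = 5.49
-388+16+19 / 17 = -6305 / 17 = -370.88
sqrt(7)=2.65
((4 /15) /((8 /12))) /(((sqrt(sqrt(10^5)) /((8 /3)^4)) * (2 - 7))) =-2048 * 10^(3 /4) /50625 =-0.23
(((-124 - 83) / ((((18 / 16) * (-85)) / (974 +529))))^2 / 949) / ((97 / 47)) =3594607409088 / 665082925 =5404.75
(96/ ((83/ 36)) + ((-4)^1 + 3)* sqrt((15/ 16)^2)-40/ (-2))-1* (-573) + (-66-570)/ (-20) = 4418927/ 6640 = 665.50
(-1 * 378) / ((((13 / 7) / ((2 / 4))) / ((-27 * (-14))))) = -500094 / 13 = -38468.77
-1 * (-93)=93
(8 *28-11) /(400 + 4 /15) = 0.53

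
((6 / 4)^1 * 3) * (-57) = -513 / 2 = -256.50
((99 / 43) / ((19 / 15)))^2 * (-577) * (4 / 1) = -5089659300 / 667489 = -7625.08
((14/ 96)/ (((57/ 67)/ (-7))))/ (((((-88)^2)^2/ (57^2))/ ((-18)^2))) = -5052537/ 239878144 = -0.02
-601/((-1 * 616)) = 601/616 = 0.98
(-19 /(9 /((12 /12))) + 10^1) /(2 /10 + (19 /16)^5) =372244480 /120861639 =3.08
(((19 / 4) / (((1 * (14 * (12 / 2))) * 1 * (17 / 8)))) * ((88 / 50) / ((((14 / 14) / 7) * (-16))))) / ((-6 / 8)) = 209 / 7650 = 0.03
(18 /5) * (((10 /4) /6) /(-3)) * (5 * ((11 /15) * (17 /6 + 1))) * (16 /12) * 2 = -506 /27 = -18.74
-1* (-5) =5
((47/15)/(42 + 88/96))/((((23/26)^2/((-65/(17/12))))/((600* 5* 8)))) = -95163494400/926279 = -102737.40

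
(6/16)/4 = 3/32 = 0.09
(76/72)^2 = 361/324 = 1.11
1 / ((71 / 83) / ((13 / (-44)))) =-1079 / 3124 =-0.35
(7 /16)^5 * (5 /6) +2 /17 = 14011507 /106954752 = 0.13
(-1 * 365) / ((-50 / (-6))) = -219 / 5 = -43.80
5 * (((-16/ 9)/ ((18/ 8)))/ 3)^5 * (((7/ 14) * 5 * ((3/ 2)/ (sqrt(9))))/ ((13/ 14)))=-93952409600/ 11014751922759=-0.01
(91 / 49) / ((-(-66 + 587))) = -13 / 3647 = -0.00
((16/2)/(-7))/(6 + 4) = -0.11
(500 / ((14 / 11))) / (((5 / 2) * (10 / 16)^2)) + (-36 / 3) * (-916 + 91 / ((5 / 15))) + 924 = 63296 / 7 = 9042.29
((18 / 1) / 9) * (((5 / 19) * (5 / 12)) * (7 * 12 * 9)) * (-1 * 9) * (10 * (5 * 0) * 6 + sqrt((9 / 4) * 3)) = -42525 * sqrt(3) / 19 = -3876.60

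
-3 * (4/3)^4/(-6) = 1.58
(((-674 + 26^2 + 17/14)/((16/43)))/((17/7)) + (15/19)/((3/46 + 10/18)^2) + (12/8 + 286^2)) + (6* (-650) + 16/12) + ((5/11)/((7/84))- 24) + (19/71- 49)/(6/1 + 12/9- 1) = 124568127193199323/1599525013152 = 77878.20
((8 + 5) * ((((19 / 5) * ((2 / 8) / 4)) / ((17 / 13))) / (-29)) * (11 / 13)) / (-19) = 143 / 39440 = 0.00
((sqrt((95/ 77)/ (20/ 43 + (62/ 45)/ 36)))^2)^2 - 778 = -1407042637585318/ 1822610701681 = -771.99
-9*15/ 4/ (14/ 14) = -135/ 4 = -33.75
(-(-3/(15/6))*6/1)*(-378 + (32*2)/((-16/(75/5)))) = -15768/5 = -3153.60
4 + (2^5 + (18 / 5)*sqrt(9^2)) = 68.40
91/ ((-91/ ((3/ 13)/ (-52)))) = 3/ 676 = 0.00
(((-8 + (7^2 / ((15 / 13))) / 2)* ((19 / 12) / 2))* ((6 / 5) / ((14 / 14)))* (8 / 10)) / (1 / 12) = 15086 / 125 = 120.69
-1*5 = -5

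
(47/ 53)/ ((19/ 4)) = 188/ 1007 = 0.19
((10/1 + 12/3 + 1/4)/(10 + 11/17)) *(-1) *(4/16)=-969/2896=-0.33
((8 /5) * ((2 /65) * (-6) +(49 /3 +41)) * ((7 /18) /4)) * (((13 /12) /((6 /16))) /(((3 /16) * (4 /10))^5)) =10822224.53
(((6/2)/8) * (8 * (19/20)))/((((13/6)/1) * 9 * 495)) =19/64350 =0.00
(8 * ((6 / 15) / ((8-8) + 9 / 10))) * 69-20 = 225.33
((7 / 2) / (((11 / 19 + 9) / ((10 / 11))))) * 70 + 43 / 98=331999 / 14014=23.69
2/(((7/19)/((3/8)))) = 57/28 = 2.04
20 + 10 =30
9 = 9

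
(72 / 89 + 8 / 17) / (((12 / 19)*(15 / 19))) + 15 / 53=10281647 / 3608505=2.85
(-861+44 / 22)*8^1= -6872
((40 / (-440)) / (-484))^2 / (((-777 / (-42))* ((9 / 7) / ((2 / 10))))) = 7 / 23597192520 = 0.00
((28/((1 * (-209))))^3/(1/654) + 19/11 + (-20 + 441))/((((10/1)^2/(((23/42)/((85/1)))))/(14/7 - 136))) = -987488143737/271597537750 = -3.64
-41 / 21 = -1.95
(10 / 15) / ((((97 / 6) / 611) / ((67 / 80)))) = 40937 / 1940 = 21.10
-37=-37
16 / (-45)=-16 / 45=-0.36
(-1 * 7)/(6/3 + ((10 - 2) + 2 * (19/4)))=-14/39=-0.36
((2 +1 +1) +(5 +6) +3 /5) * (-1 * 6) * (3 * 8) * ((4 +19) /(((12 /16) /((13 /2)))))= -2238912 /5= -447782.40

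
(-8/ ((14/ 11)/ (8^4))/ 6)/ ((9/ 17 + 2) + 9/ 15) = -3829760/ 2793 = -1371.20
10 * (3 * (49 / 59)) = 1470 / 59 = 24.92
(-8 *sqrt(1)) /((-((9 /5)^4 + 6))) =5000 /10311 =0.48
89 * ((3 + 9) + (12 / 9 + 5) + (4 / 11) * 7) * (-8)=-490568 / 33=-14865.70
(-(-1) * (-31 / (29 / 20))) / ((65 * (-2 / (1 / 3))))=62 / 1131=0.05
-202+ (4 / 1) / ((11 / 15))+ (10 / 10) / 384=-830197 / 4224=-196.54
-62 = -62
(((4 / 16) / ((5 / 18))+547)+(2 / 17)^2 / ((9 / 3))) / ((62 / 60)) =4750333 / 8959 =530.23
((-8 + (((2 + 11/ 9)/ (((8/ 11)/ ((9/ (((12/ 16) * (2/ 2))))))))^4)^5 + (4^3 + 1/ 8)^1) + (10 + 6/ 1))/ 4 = 119073100208749693121158449751541919839618927871745/ 14624633760251904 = 8141954332721608083328067000000000.00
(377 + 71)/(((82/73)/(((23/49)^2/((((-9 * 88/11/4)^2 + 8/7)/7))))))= 308936/163303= 1.89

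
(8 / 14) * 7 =4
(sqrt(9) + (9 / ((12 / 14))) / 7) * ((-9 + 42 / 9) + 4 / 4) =-15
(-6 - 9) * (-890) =13350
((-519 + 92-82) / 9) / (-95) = 509 / 855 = 0.60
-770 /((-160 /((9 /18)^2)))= 77 /64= 1.20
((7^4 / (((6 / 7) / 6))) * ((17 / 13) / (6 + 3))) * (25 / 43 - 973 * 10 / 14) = -8531569340 / 5031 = -1695799.91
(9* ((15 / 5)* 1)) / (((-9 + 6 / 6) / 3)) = -10.12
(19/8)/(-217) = -19/1736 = -0.01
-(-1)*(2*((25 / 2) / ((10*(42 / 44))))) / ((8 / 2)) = 55 / 84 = 0.65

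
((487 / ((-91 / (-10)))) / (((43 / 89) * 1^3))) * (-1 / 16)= -6.92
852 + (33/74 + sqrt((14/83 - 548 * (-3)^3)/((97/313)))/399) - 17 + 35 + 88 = sqrt(3094721200966)/3212349 + 70925/74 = 958.99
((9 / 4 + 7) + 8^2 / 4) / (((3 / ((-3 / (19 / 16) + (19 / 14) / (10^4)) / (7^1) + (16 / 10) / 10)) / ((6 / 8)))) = -377784339 / 297920000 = -1.27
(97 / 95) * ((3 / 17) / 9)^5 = 0.00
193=193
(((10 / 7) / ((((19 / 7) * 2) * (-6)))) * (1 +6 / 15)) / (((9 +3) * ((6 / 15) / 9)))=-35 / 304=-0.12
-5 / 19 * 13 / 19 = -65 / 361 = -0.18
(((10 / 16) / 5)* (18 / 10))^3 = 729 / 64000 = 0.01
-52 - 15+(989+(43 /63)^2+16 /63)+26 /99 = 40296491 /43659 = 922.98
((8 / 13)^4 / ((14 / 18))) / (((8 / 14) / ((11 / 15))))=33792 / 142805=0.24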